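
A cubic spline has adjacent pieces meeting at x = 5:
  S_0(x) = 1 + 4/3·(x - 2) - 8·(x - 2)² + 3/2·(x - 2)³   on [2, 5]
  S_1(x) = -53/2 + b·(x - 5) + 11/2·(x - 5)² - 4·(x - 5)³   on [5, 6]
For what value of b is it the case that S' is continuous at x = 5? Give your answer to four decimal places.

-6.1667

S_0'(x) = 4/3 - 16·(x - 2) + 9/2·(x - 2)², so S_0'(5) = -37/6. On the right, S_1'(5) = b, so b = -37/6.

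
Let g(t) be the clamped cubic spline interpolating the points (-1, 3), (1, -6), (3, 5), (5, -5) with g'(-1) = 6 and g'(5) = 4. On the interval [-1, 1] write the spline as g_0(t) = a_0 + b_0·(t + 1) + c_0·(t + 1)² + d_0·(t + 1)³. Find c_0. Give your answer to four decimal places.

Let σ_i = g''(x_i). Step sizes h_i = 2, 2, 2; slopes of the chords Δ_i = (y_(i+1) - y_i)/h_i = -9/2, 11/2, -5.
  2·σ_0 + 8·σ_1 + 2·σ_2 = 6(Δ_1 - Δ_0) = 60
  2·σ_1 + 8·σ_2 + 2·σ_3 = 6(Δ_2 - Δ_1) = -63
Clamped end conditions give two more equations: 2h_0·σ_0 + h_0·σ_1 = 6(Δ_0 - g'(-1)) = -63 and h_2·σ_2 + 2h_2·σ_3 = 6(g'(5) - Δ_2) = 54.
Solving: σ_0 = -373/15, σ_1 = 547/30, σ_2 = -271/15, σ_3 = 338/15.
On [-1, 1], with g_0(t) = a_0 + b_0·(t + 1) + c_0·(t + 1)² + d_0·(t + 1)³: c_0 = σ_0/2 = -373/30, d_0 = (σ_1 - σ_0)/(6h_0) = 431/120, b_0 = Δ_0 - h_0(2σ_0 + σ_1)/6 = 6.

-12.4333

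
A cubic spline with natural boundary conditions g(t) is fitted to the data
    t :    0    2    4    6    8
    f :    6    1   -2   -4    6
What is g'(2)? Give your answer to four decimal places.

-1.8214

Write σ_i for g''(x_i). With h_i = 2, 2, 2, 2 and divided differences Δ_i = -5/2, -3/2, -1, 5, the continuity of g' gives the tridiagonal system
  2·σ_0 + 8·σ_1 + 2·σ_2 = 6(Δ_1 - Δ_0) = 6
  2·σ_1 + 8·σ_2 + 2·σ_3 = 6(Δ_2 - Δ_1) = 3
  2·σ_2 + 8·σ_3 + 2·σ_4 = 6(Δ_3 - Δ_2) = 36
Natural end conditions: σ_0 = σ_4 = 0.
Forward elimination and back-substitution give σ_0 = 0, σ_1 = 57/56, σ_2 = -15/14, σ_3 = 267/56, σ_4 = 0.
On [2, 4], g'(t) = b_1 + 2c_1·(t - 2) + 3d_1·(t - 2)² with b_1 = Δ_1 - h_1(2σ_1 + σ_2)/6 = -51/28, c_1 = σ_1/2 = 57/112, d_1 = (σ_2 - σ_1)/(6h_1) = -39/224. So g'(2) = -51/28.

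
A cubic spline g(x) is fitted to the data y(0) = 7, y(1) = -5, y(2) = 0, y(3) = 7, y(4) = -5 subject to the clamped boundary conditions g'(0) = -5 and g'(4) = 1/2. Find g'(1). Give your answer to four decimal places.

With m_i denoting the second derivative at x_i, h_i = 1, 1, 1, 1, and Δ_i = (y_(i+1) − y_i)/h_i = -12, 5, 7, -12:
  1·m_0 + 4·m_1 + 1·m_2 = 6(Δ_1 - Δ_0) = 102
  1·m_1 + 4·m_2 + 1·m_3 = 6(Δ_2 - Δ_1) = 12
  1·m_2 + 4·m_3 + 1·m_4 = 6(Δ_3 - Δ_2) = -114
Clamped end conditions give two more equations: 2h_0·m_0 + h_0·m_1 = 6(Δ_0 - g'(0)) = -42 and h_3·m_3 + 2h_3·m_4 = 6(g'(4) - Δ_3) = 75.
Hence m_0 = -2113/56, m_1 = 937/28, m_2 = 47/8, m_3 = -1259/28, m_4 = 3359/56.
On [1, 2], g'(x) = b_1 + 2c_1·(x - 1) + 3d_1·(x - 1)² with b_1 = Δ_1 - h_1(2m_1 + m_2)/6 = -799/112, c_1 = m_1/2 = 937/56, d_1 = (m_2 - m_1)/(6h_1) = -515/112. So g'(1) = -799/112.

-7.1339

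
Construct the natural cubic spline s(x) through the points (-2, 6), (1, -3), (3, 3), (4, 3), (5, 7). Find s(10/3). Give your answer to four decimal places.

2.9917

Let M_i = s''(x_i). Step sizes h_i = 3, 2, 1, 1; slopes of the chords Δ_i = (y_(i+1) - y_i)/h_i = -3, 3, 0, 4.
  3·M_0 + 10·M_1 + 2·M_2 = 6(Δ_1 - Δ_0) = 36
  2·M_1 + 6·M_2 + 1·M_3 = 6(Δ_2 - Δ_1) = -18
  1·M_2 + 4·M_3 + 1·M_4 = 6(Δ_3 - Δ_2) = 24
Natural end conditions: M_0 = M_4 = 0.
Hence M_0 = 0, M_1 = 510/107, M_2 = -624/107, M_3 = 798/107, M_4 = 0.
On [3, 4], s(x) = 3 + 75/107·(x - 3) - 312/107·(x - 3)² + 237/107·(x - 3)³.
With (x - 3) = 1/3: s(10/3) = 2881/963.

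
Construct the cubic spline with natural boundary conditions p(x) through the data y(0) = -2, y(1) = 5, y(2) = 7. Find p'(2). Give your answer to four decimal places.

Write M_i for p''(x_i). With h_i = 1, 1 and divided differences Δ_i = 7, 2, the continuity of p' gives the tridiagonal system
  1·M_0 + 4·M_1 + 1·M_2 = 6(Δ_1 - Δ_0) = -30
Natural end conditions: M_0 = M_2 = 0.
Forward elimination and back-substitution give M_0 = 0, M_1 = -15/2, M_2 = 0.
On [1, 2], p'(x) = b_1 + 2c_1·(x - 1) + 3d_1·(x - 1)² with b_1 = Δ_1 - h_1(2M_1 + M_2)/6 = 9/2, c_1 = M_1/2 = -15/4, d_1 = (M_2 - M_1)/(6h_1) = 5/4. So p'(2) = 3/4.

0.7500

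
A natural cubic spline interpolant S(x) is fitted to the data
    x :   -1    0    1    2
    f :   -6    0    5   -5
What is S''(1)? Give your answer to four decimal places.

Write σ_i for S''(x_i). With h_i = 1, 1, 1 and divided differences Δ_i = 6, 5, -10, the continuity of S' gives the tridiagonal system
  1·σ_0 + 4·σ_1 + 1·σ_2 = 6(Δ_1 - Δ_0) = -6
  1·σ_1 + 4·σ_2 + 1·σ_3 = 6(Δ_2 - Δ_1) = -90
Natural end conditions: σ_0 = σ_3 = 0.
Solving the tridiagonal system: σ_0 = 0, σ_1 = 22/5, σ_2 = -118/5, σ_3 = 0.

-23.6000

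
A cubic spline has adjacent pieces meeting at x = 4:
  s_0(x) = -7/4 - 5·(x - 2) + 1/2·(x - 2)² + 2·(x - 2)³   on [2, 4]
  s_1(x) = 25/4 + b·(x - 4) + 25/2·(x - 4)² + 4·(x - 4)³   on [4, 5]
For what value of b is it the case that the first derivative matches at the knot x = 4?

21

s_0'(x) = -5 + 1·(x - 2) + 6·(x - 2)², so s_0'(4) = 21. On the right, s_1'(4) = b, so b = 21.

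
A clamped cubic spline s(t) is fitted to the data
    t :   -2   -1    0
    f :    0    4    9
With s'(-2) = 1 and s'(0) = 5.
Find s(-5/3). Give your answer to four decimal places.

With σ_i denoting the second derivative at x_i, h_i = 1, 1, and Δ_i = (y_(i+1) − y_i)/h_i = 4, 5:
  1·σ_0 + 4·σ_1 + 1·σ_2 = 6(Δ_1 - Δ_0) = 6
Clamped end conditions give two more equations: 2h_0·σ_0 + h_0·σ_1 = 6(Δ_0 - s'(-2)) = 18 and h_1·σ_1 + 2h_1·σ_2 = 6(s'(0) - Δ_1) = 0.
Solving: σ_0 = 19/2, σ_1 = -1, σ_2 = 1/2.
On [-2, -1], s(t) = 0 + 1·(t + 2) + 19/4·(t + 2)² - 7/4·(t + 2)³.
With (t + 2) = 1/3: s(-5/3) = 43/54.

0.7963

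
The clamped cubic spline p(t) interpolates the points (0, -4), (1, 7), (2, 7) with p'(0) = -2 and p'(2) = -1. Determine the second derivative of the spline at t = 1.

Let M_i = p''(x_i). Step sizes h_i = 1, 1; slopes of the chords Δ_i = (y_(i+1) - y_i)/h_i = 11, 0.
  1·M_0 + 4·M_1 + 1·M_2 = 6(Δ_1 - Δ_0) = -66
Clamped end conditions give two more equations: 2h_0·M_0 + h_0·M_1 = 6(Δ_0 - p'(0)) = 78 and h_1·M_1 + 2h_1·M_2 = 6(p'(2) - Δ_1) = -6.
Forward elimination and back-substitution give M_0 = 56, M_1 = -34, M_2 = 14.

-34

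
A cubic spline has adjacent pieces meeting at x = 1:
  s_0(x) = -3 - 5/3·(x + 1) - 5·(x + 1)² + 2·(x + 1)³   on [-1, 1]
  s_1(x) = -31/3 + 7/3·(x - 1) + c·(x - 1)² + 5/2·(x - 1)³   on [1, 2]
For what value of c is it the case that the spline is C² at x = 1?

7

s_0''(x) = -10 + 12·(x + 1), so s_0''(1) = 14. On the right, s_1''(1) = 2c, so c = 7.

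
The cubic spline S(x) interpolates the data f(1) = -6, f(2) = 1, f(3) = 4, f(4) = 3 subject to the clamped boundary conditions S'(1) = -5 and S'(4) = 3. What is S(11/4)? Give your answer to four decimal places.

Put m_i = S'' at the i-th knot. Here h = (1, 1, 1) and Δ = (7, 3, -1), so the interior equations h_(i-1)·m_(i-1) + 2(h_(i-1)+h_i)·m_i + h_i·m_(i+1) = 6(Δ_i − Δ_(i-1)) read
  1·m_0 + 4·m_1 + 1·m_2 = 6(Δ_1 - Δ_0) = -24
  1·m_1 + 4·m_2 + 1·m_3 = 6(Δ_2 - Δ_1) = -24
Clamped end conditions give two more equations: 2h_0·m_0 + h_0·m_1 = 6(Δ_0 - S'(1)) = 72 and h_2·m_2 + 2h_2·m_3 = 6(S'(4) - Δ_2) = 24.
Hence m_0 = 656/15, m_1 = -232/15, m_2 = -88/15, m_3 = 224/15.
On [2, 3], S(x) = 1 + 137/15·(x - 2) - 116/15·(x - 2)² + 8/5·(x - 2)³.
With (x - 2) = 3/4: S(11/4) = 167/40.

4.1750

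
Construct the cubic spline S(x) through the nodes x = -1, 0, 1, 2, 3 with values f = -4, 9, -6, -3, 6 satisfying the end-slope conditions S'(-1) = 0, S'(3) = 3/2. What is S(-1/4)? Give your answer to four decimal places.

6.7465

Let m_i = S''(x_i). Step sizes h_i = 1, 1, 1, 1; slopes of the chords Δ_i = (y_(i+1) - y_i)/h_i = 13, -15, 3, 9.
  1·m_0 + 4·m_1 + 1·m_2 = 6(Δ_1 - Δ_0) = -168
  1·m_1 + 4·m_2 + 1·m_3 = 6(Δ_2 - Δ_1) = 108
  1·m_2 + 4·m_3 + 1·m_4 = 6(Δ_3 - Δ_2) = 36
Clamped end conditions give two more equations: 2h_0·m_0 + h_0·m_1 = 6(Δ_0 - S'(-1)) = 78 and h_3·m_3 + 2h_3·m_4 = 6(S'(3) - Δ_3) = -45.
Hence m_0 = 4191/56, m_1 = -2007/28, m_2 = 351/8, m_3 = 117/28, m_4 = -1377/56.
On [-1, 0], S(x) = -4 + 0·(x + 1) + 4191/112·(x + 1)² - 2735/112·(x + 1)³.
With (x + 1) = 3/4: S(-1/4) = 48359/7168.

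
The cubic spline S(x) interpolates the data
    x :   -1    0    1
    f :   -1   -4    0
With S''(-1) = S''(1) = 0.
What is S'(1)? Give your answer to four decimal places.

5.7500

Write M_i for S''(x_i). With h_i = 1, 1 and divided differences Δ_i = -3, 4, the continuity of S' gives the tridiagonal system
  1·M_0 + 4·M_1 + 1·M_2 = 6(Δ_1 - Δ_0) = 42
Natural end conditions: M_0 = M_2 = 0.
Hence M_0 = 0, M_1 = 21/2, M_2 = 0.
On [0, 1], S'(x) = b_1 + 2c_1·x + 3d_1·x² with b_1 = Δ_1 - h_1(2M_1 + M_2)/6 = 1/2, c_1 = M_1/2 = 21/4, d_1 = (M_2 - M_1)/(6h_1) = -7/4. So S'(1) = 23/4.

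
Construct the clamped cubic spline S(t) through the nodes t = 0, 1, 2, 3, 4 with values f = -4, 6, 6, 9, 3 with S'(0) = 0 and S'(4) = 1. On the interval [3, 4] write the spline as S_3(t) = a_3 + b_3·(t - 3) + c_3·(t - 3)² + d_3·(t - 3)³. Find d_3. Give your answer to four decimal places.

10.2143

Put M_i = S'' at the i-th knot. Here h = (1, 1, 1, 1) and Δ = (10, 0, 3, -6), so the interior equations h_(i-1)·M_(i-1) + 2(h_(i-1)+h_i)·M_i + h_i·M_(i+1) = 6(Δ_i − Δ_(i-1)) read
  1·M_0 + 4·M_1 + 1·M_2 = 6(Δ_1 - Δ_0) = -60
  1·M_1 + 4·M_2 + 1·M_3 = 6(Δ_2 - Δ_1) = 18
  1·M_2 + 4·M_3 + 1·M_4 = 6(Δ_3 - Δ_2) = -54
Clamped end conditions give two more equations: 2h_0·M_0 + h_0·M_1 = 6(Δ_0 - S'(0)) = 60 and h_3·M_3 + 2h_3·M_4 = 6(S'(4) - Δ_3) = 42.
Solving the tridiagonal system: M_0 = 319/7, M_1 = -218/7, M_2 = 19, M_3 = -188/7, M_4 = 241/7.
On [3, 4], with S_3(t) = a_3 + b_3·(t - 3) + c_3·(t - 3)² + d_3·(t - 3)³: c_3 = M_3/2 = -94/7, d_3 = (M_4 - M_3)/(6h_3) = 143/14, b_3 = Δ_3 - h_3(2M_3 + M_4)/6 = -39/14.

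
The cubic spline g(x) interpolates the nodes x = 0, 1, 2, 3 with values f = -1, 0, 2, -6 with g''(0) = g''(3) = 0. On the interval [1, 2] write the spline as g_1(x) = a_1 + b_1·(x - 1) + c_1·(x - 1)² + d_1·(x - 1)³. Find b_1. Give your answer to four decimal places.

2.8667

Let σ_i = g''(x_i). Step sizes h_i = 1, 1, 1; slopes of the chords Δ_i = (y_(i+1) - y_i)/h_i = 1, 2, -8.
  1·σ_0 + 4·σ_1 + 1·σ_2 = 6(Δ_1 - Δ_0) = 6
  1·σ_1 + 4·σ_2 + 1·σ_3 = 6(Δ_2 - Δ_1) = -60
Natural end conditions: σ_0 = σ_3 = 0.
Solving the tridiagonal system: σ_0 = 0, σ_1 = 28/5, σ_2 = -82/5, σ_3 = 0.
On [1, 2], with g_1(x) = a_1 + b_1·(x - 1) + c_1·(x - 1)² + d_1·(x - 1)³: c_1 = σ_1/2 = 14/5, d_1 = (σ_2 - σ_1)/(6h_1) = -11/3, b_1 = Δ_1 - h_1(2σ_1 + σ_2)/6 = 43/15.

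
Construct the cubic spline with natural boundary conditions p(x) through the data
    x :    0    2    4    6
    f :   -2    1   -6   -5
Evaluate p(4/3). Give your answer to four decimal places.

1.1852

Write m_i for p''(x_i). With h_i = 2, 2, 2 and divided differences Δ_i = 3/2, -7/2, 1/2, the continuity of p' gives the tridiagonal system
  2·m_0 + 8·m_1 + 2·m_2 = 6(Δ_1 - Δ_0) = -30
  2·m_1 + 8·m_2 + 2·m_3 = 6(Δ_2 - Δ_1) = 24
Natural end conditions: m_0 = m_3 = 0.
Forward elimination and back-substitution give m_0 = 0, m_1 = -24/5, m_2 = 21/5, m_3 = 0.
On [0, 2], p(x) = -2 + 31/10·x + 0·x² - 2/5·x³.
With x = 4/3: p(4/3) = 32/27.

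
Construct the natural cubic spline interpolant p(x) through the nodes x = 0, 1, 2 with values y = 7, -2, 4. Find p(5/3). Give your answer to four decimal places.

0.8889

Put M_i = p'' at the i-th knot. Here h = (1, 1) and Δ = (-9, 6), so the interior equations h_(i-1)·M_(i-1) + 2(h_(i-1)+h_i)·M_i + h_i·M_(i+1) = 6(Δ_i − Δ_(i-1)) read
  1·M_0 + 4·M_1 + 1·M_2 = 6(Δ_1 - Δ_0) = 90
Natural end conditions: M_0 = M_2 = 0.
Forward elimination and back-substitution give M_0 = 0, M_1 = 45/2, M_2 = 0.
On [1, 2], p(x) = -2 - 3/2·(x - 1) + 45/4·(x - 1)² - 15/4·(x - 1)³.
With (x - 1) = 2/3: p(5/3) = 8/9.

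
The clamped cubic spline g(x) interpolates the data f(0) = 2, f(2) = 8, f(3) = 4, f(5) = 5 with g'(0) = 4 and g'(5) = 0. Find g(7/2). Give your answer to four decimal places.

3.3037

Put m_i = g'' at the i-th knot. Here h = (2, 1, 2) and Δ = (3, -4, 1/2), so the interior equations h_(i-1)·m_(i-1) + 2(h_(i-1)+h_i)·m_i + h_i·m_(i+1) = 6(Δ_i − Δ_(i-1)) read
  2·m_0 + 6·m_1 + 1·m_2 = 6(Δ_1 - Δ_0) = -42
  1·m_1 + 6·m_2 + 2·m_3 = 6(Δ_2 - Δ_1) = 27
Clamped end conditions give two more equations: 2h_0·m_0 + h_0·m_1 = 6(Δ_0 - g'(0)) = -6 and h_2·m_2 + 2h_2·m_3 = 6(g'(5) - Δ_2) = -3.
Solving: m_0 = 101/32, m_1 = -149/16, m_2 = 121/16, m_3 = -145/32.
On [3, 5], g(x) = 4 - 97/32·(x - 3) + 121/32·(x - 3)² - 129/128·(x - 3)³.
With (x - 3) = 1/2: g(7/2) = 3383/1024.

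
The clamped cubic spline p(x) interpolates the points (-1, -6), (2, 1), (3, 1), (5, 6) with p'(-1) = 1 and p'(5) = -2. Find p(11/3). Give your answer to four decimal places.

Let M_i = p''(x_i). Step sizes h_i = 3, 1, 2; slopes of the chords Δ_i = (y_(i+1) - y_i)/h_i = 7/3, 0, 5/2.
  3·M_0 + 8·M_1 + 1·M_2 = 6(Δ_1 - Δ_0) = -14
  1·M_1 + 6·M_2 + 2·M_3 = 6(Δ_2 - Δ_1) = 15
Clamped end conditions give two more equations: 2h_0·M_0 + h_0·M_1 = 6(Δ_0 - p'(-1)) = 8 and h_2·M_2 + 2h_2·M_3 = 6(p'(5) - Δ_2) = -27.
Solving: M_0 = 45/14, M_1 = -79/21, M_2 = 271/42, M_3 = -419/42.
On [3, 5], p(x) = 1 + 32/21·(x - 3) + 271/84·(x - 3)² - 115/84·(x - 3)³.
With (x - 3) = 2/3: p(11/3) = 1726/567.

3.0441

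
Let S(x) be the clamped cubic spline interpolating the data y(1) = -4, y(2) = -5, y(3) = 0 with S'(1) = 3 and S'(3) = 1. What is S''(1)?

Write m_i for S''(x_i). With h_i = 1, 1 and divided differences Δ_i = -1, 5, the continuity of S' gives the tridiagonal system
  1·m_0 + 4·m_1 + 1·m_2 = 6(Δ_1 - Δ_0) = 36
Clamped end conditions give two more equations: 2h_0·m_0 + h_0·m_1 = 6(Δ_0 - S'(1)) = -24 and h_1·m_1 + 2h_1·m_2 = 6(S'(3) - Δ_1) = -24.
Solving: m_0 = -22, m_1 = 20, m_2 = -22.

-22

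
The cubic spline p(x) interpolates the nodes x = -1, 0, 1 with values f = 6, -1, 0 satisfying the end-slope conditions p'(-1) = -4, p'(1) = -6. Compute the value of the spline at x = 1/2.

0

Let σ_i = p''(x_i). Step sizes h_i = 1, 1; slopes of the chords Δ_i = (y_(i+1) - y_i)/h_i = -7, 1.
  1·σ_0 + 4·σ_1 + 1·σ_2 = 6(Δ_1 - Δ_0) = 48
Clamped end conditions give two more equations: 2h_0·σ_0 + h_0·σ_1 = 6(Δ_0 - p'(-1)) = -18 and h_1·σ_1 + 2h_1·σ_2 = 6(p'(1) - Δ_1) = -42.
Solving: σ_0 = -22, σ_1 = 26, σ_2 = -34.
On [0, 1], p(x) = -1 - 2·x + 13·x² - 10·x³.
With x = 1/2: p(1/2) = 0.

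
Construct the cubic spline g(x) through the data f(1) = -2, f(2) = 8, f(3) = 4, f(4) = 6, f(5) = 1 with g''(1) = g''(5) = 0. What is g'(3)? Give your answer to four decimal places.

-1.8750

Let M_i = g''(x_i). Step sizes h_i = 1, 1, 1, 1; slopes of the chords Δ_i = (y_(i+1) - y_i)/h_i = 10, -4, 2, -5.
  1·M_0 + 4·M_1 + 1·M_2 = 6(Δ_1 - Δ_0) = -84
  1·M_1 + 4·M_2 + 1·M_3 = 6(Δ_2 - Δ_1) = 36
  1·M_2 + 4·M_3 + 1·M_4 = 6(Δ_3 - Δ_2) = -42
Natural end conditions: M_0 = M_4 = 0.
Solving the tridiagonal system: M_0 = 0, M_1 = -723/28, M_2 = 135/7, M_3 = -429/28, M_4 = 0.
On [3, 4], g'(x) = b_2 + 2c_2·(x - 3) + 3d_2·(x - 3)² with b_2 = Δ_2 - h_2(2M_2 + M_3)/6 = -15/8, c_2 = M_2/2 = 135/14, d_2 = (M_3 - M_2)/(6h_2) = -323/56. So g'(3) = -15/8.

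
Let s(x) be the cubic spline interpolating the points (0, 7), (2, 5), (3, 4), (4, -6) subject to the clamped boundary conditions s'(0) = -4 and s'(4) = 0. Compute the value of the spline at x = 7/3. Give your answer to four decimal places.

5.7003

Put M_i = s'' at the i-th knot. Here h = (2, 1, 1) and Δ = (-1, -1, -10), so the interior equations h_(i-1)·M_(i-1) + 2(h_(i-1)+h_i)·M_i + h_i·M_(i+1) = 6(Δ_i − Δ_(i-1)) read
  2·M_0 + 6·M_1 + 1·M_2 = 6(Δ_1 - Δ_0) = 0
  1·M_1 + 4·M_2 + 1·M_3 = 6(Δ_2 - Δ_1) = -54
Clamped end conditions give two more equations: 2h_0·M_0 + h_0·M_1 = 6(Δ_0 - s'(0)) = 18 and h_2·M_2 + 2h_2·M_3 = 6(s'(4) - Δ_2) = 60.
Solving: M_0 = 32/11, M_1 = 35/11, M_2 = -274/11, M_3 = 467/11.
On [2, 3], s(x) = 5 + 23/11·(x - 2) + 35/22·(x - 2)² - 103/22·(x - 2)³.
With (x - 2) = 1/3: s(7/3) = 1693/297.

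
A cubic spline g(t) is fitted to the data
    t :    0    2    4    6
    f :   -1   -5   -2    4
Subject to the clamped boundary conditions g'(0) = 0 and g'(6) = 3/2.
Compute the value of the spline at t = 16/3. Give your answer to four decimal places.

Put σ_i = g'' at the i-th knot. Here h = (2, 2, 2) and Δ = (-2, 3/2, 3), so the interior equations h_(i-1)·σ_(i-1) + 2(h_(i-1)+h_i)·σ_i + h_i·σ_(i+1) = 6(Δ_i − Δ_(i-1)) read
  2·σ_0 + 8·σ_1 + 2·σ_2 = 6(Δ_1 - Δ_0) = 21
  2·σ_1 + 8·σ_2 + 2·σ_3 = 6(Δ_2 - Δ_1) = 9
Clamped end conditions give two more equations: 2h_0·σ_0 + h_0·σ_1 = 6(Δ_0 - g'(0)) = -12 and h_2·σ_2 + 2h_2·σ_3 = 6(g'(6) - Δ_2) = -9.
Forward elimination and back-substitution give σ_0 = -24/5, σ_1 = 18/5, σ_2 = 9/10, σ_3 = -27/10.
On [4, 6], g(t) = -2 + 33/10·(t - 4) + 9/20·(t - 4)² - 3/10·(t - 4)³.
With (t - 4) = 4/3: g(16/3) = 112/45.

2.4889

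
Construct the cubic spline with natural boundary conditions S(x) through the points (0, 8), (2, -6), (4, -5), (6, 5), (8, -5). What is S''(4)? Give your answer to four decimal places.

With M_i denoting the second derivative at x_i, h_i = 2, 2, 2, 2, and Δ_i = (y_(i+1) − y_i)/h_i = -7, 1/2, 5, -5:
  2·M_0 + 8·M_1 + 2·M_2 = 6(Δ_1 - Δ_0) = 45
  2·M_1 + 8·M_2 + 2·M_3 = 6(Δ_2 - Δ_1) = 27
  2·M_2 + 8·M_3 + 2·M_4 = 6(Δ_3 - Δ_2) = -60
Natural end conditions: M_0 = M_4 = 0.
Solving: M_0 = 0, M_1 = 507/112, M_2 = 123/28, M_3 = -963/112, M_4 = 0.

4.3929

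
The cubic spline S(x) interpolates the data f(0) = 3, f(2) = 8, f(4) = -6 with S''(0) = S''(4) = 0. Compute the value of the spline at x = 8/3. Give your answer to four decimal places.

5.0926

Put σ_i = S'' at the i-th knot. Here h = (2, 2) and Δ = (5/2, -7), so the interior equations h_(i-1)·σ_(i-1) + 2(h_(i-1)+h_i)·σ_i + h_i·σ_(i+1) = 6(Δ_i − Δ_(i-1)) read
  2·σ_0 + 8·σ_1 + 2·σ_2 = 6(Δ_1 - Δ_0) = -57
Natural end conditions: σ_0 = σ_2 = 0.
Hence σ_0 = 0, σ_1 = -57/8, σ_2 = 0.
On [2, 4], S(x) = 8 - 9/4·(x - 2) - 57/16·(x - 2)² + 19/32·(x - 2)³.
With (x - 2) = 2/3: S(8/3) = 275/54.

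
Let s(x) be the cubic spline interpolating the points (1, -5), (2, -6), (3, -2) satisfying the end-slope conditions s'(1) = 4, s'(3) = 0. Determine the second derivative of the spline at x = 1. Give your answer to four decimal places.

-24.5000

Let M_i = s''(x_i). Step sizes h_i = 1, 1; slopes of the chords Δ_i = (y_(i+1) - y_i)/h_i = -1, 4.
  1·M_0 + 4·M_1 + 1·M_2 = 6(Δ_1 - Δ_0) = 30
Clamped end conditions give two more equations: 2h_0·M_0 + h_0·M_1 = 6(Δ_0 - s'(1)) = -30 and h_1·M_1 + 2h_1·M_2 = 6(s'(3) - Δ_1) = -24.
Forward elimination and back-substitution give M_0 = -49/2, M_1 = 19, M_2 = -43/2.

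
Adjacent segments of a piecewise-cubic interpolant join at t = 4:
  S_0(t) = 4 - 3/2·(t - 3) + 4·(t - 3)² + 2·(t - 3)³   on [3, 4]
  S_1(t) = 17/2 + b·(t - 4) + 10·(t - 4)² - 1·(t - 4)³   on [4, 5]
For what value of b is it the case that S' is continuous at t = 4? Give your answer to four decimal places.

S_0'(t) = -3/2 + 8·(t - 3) + 6·(t - 3)², so S_0'(4) = 25/2. On the right, S_1'(4) = b, so b = 25/2.

12.5000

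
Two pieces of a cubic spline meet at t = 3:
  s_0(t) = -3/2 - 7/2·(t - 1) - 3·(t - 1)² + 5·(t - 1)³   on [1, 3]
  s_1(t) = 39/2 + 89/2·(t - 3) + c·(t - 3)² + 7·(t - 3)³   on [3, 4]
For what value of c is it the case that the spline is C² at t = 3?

s_0''(t) = -6 + 30·(t - 1), so s_0''(3) = 54. On the right, s_1''(3) = 2c, so c = 27.

27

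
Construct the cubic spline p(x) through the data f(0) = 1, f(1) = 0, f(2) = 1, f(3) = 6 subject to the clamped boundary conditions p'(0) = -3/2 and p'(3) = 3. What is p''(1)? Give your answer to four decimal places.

Put m_i = p'' at the i-th knot. Here h = (1, 1, 1) and Δ = (-1, 1, 5), so the interior equations h_(i-1)·m_(i-1) + 2(h_(i-1)+h_i)·m_i + h_i·m_(i+1) = 6(Δ_i − Δ_(i-1)) read
  1·m_0 + 4·m_1 + 1·m_2 = 6(Δ_1 - Δ_0) = 12
  1·m_1 + 4·m_2 + 1·m_3 = 6(Δ_2 - Δ_1) = 24
Clamped end conditions give two more equations: 2h_0·m_0 + h_0·m_1 = 6(Δ_0 - p'(0)) = 3 and h_2·m_2 + 2h_2·m_3 = 6(p'(3) - Δ_2) = -12.
Hence m_0 = 6/5, m_1 = 3/5, m_2 = 42/5, m_3 = -51/5.

0.6000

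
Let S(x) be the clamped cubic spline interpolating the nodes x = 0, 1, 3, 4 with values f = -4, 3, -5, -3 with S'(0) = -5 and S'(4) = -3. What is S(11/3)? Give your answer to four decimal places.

Let M_i = S''(x_i). Step sizes h_i = 1, 2, 1; slopes of the chords Δ_i = (y_(i+1) - y_i)/h_i = 7, -4, 2.
  1·M_0 + 6·M_1 + 2·M_2 = 6(Δ_1 - Δ_0) = -66
  2·M_1 + 6·M_2 + 1·M_3 = 6(Δ_2 - Δ_1) = 36
Clamped end conditions give two more equations: 2h_0·M_0 + h_0·M_1 = 6(Δ_0 - S'(0)) = 72 and h_2·M_2 + 2h_2·M_3 = 6(S'(4) - Δ_2) = -30.
Solving: M_0 = 1702/35, M_1 = -884/35, M_2 = 646/35, M_3 = -848/35.
On [3, 4], S(x) = -5 - 4/35·(x - 3) + 323/35·(x - 3)² - 249/35·(x - 3)³.
With (x - 3) = 2/3: S(11/3) = -971/315.

-3.0825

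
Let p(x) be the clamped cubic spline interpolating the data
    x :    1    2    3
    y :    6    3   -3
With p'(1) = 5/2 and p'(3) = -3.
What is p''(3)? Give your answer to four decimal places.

With σ_i denoting the second derivative at x_i, h_i = 1, 1, and Δ_i = (y_(i+1) − y_i)/h_i = -3, -6:
  1·σ_0 + 4·σ_1 + 1·σ_2 = 6(Δ_1 - Δ_0) = -18
Clamped end conditions give two more equations: 2h_0·σ_0 + h_0·σ_1 = 6(Δ_0 - p'(1)) = -33 and h_1·σ_1 + 2h_1·σ_2 = 6(p'(3) - Δ_1) = 18.
Solving: σ_0 = -59/4, σ_1 = -7/2, σ_2 = 43/4.

10.7500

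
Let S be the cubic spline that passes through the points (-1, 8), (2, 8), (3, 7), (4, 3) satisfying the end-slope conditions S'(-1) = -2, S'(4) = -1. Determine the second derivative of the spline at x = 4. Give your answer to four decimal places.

12.7586

With M_i denoting the second derivative at x_i, h_i = 3, 1, 1, and Δ_i = (y_(i+1) − y_i)/h_i = 0, -1, -4:
  3·M_0 + 8·M_1 + 1·M_2 = 6(Δ_1 - Δ_0) = -6
  1·M_1 + 4·M_2 + 1·M_3 = 6(Δ_2 - Δ_1) = -18
Clamped end conditions give two more equations: 2h_0·M_0 + h_0·M_1 = 6(Δ_0 - S'(-1)) = 12 and h_2·M_2 + 2h_2·M_3 = 6(S'(4) - Δ_2) = 18.
Solving the tridiagonal system: M_0 = 68/29, M_1 = -20/29, M_2 = -218/29, M_3 = 370/29.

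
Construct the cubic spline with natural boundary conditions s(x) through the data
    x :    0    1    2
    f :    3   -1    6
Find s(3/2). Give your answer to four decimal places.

1.4688

Let m_i = s''(x_i). Step sizes h_i = 1, 1; slopes of the chords Δ_i = (y_(i+1) - y_i)/h_i = -4, 7.
  1·m_0 + 4·m_1 + 1·m_2 = 6(Δ_1 - Δ_0) = 66
Natural end conditions: m_0 = m_2 = 0.
Solving the tridiagonal system: m_0 = 0, m_1 = 33/2, m_2 = 0.
On [1, 2], s(x) = -1 + 3/2·(x - 1) + 33/4·(x - 1)² - 11/4·(x - 1)³.
With (x - 1) = 1/2: s(3/2) = 47/32.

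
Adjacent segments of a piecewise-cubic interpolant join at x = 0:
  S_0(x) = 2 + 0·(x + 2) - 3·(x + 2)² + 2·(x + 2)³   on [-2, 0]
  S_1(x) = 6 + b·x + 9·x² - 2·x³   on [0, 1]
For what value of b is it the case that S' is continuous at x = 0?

12

S_0'(x) = 0 - 6·(x + 2) + 6·(x + 2)², so S_0'(0) = 12. On the right, S_1'(0) = b, so b = 12.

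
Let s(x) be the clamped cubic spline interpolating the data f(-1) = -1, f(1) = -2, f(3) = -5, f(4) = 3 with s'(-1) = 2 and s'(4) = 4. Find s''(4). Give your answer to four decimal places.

Put σ_i = s'' at the i-th knot. Here h = (2, 2, 1) and Δ = (-1/2, -3/2, 8), so the interior equations h_(i-1)·σ_(i-1) + 2(h_(i-1)+h_i)·σ_i + h_i·σ_(i+1) = 6(Δ_i − Δ_(i-1)) read
  2·σ_0 + 8·σ_1 + 2·σ_2 = 6(Δ_1 - Δ_0) = -6
  2·σ_1 + 6·σ_2 + 1·σ_3 = 6(Δ_2 - Δ_1) = 57
Clamped end conditions give two more equations: 2h_0·σ_0 + h_0·σ_1 = 6(Δ_0 - s'(-1)) = -15 and h_2·σ_2 + 2h_2·σ_3 = 6(s'(4) - Δ_2) = -24.
Forward elimination and back-substitution give σ_0 = -43/23, σ_1 = -173/46, σ_2 = 320/23, σ_3 = -436/23.

-18.9565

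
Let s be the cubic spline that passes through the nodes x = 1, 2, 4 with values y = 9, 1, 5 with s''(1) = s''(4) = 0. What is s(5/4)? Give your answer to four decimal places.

6.6094

Put M_i = s'' at the i-th knot. Here h = (1, 2) and Δ = (-8, 2), so the interior equations h_(i-1)·M_(i-1) + 2(h_(i-1)+h_i)·M_i + h_i·M_(i+1) = 6(Δ_i − Δ_(i-1)) read
  1·M_0 + 6·M_1 + 2·M_2 = 6(Δ_1 - Δ_0) = 60
Natural end conditions: M_0 = M_2 = 0.
Forward elimination and back-substitution give M_0 = 0, M_1 = 10, M_2 = 0.
On [1, 2], s(x) = 9 - 29/3·(x - 1) + 0·(x - 1)² + 5/3·(x - 1)³.
With (x - 1) = 1/4: s(5/4) = 423/64.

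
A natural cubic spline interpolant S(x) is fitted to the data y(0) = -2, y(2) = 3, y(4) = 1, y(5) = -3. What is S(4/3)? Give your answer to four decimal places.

With m_i denoting the second derivative at x_i, h_i = 2, 2, 1, and Δ_i = (y_(i+1) − y_i)/h_i = 5/2, -1, -4:
  2·m_0 + 8·m_1 + 2·m_2 = 6(Δ_1 - Δ_0) = -21
  2·m_1 + 6·m_2 + 1·m_3 = 6(Δ_2 - Δ_1) = -18
Natural end conditions: m_0 = m_3 = 0.
Forward elimination and back-substitution give m_0 = 0, m_1 = -45/22, m_2 = -51/22, m_3 = 0.
On [0, 2], S(x) = -2 + 35/11·x + 0·x² - 15/88·x³.
With x = 4/3: S(4/3) = 182/99.

1.8384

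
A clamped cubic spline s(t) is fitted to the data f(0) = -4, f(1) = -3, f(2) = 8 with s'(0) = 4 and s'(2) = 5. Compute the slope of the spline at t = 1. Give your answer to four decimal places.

Let M_i = s''(x_i). Step sizes h_i = 1, 1; slopes of the chords Δ_i = (y_(i+1) - y_i)/h_i = 1, 11.
  1·M_0 + 4·M_1 + 1·M_2 = 6(Δ_1 - Δ_0) = 60
Clamped end conditions give two more equations: 2h_0·M_0 + h_0·M_1 = 6(Δ_0 - s'(0)) = -18 and h_1·M_1 + 2h_1·M_2 = 6(s'(2) - Δ_1) = -36.
Forward elimination and back-substitution give M_0 = -47/2, M_1 = 29, M_2 = -65/2.
On [1, 2], s'(t) = b_1 + 2c_1·(t - 1) + 3d_1·(t - 1)² with b_1 = Δ_1 - h_1(2M_1 + M_2)/6 = 27/4, c_1 = M_1/2 = 29/2, d_1 = (M_2 - M_1)/(6h_1) = -41/4. So s'(1) = 27/4.

6.7500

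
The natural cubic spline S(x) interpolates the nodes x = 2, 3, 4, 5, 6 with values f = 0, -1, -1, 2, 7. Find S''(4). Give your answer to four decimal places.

With σ_i denoting the second derivative at x_i, h_i = 1, 1, 1, 1, and Δ_i = (y_(i+1) − y_i)/h_i = -1, 0, 3, 5:
  1·σ_0 + 4·σ_1 + 1·σ_2 = 6(Δ_1 - Δ_0) = 6
  1·σ_1 + 4·σ_2 + 1·σ_3 = 6(Δ_2 - Δ_1) = 18
  1·σ_2 + 4·σ_3 + 1·σ_4 = 6(Δ_3 - Δ_2) = 12
Natural end conditions: σ_0 = σ_4 = 0.
Solving: σ_0 = 0, σ_1 = 15/28, σ_2 = 27/7, σ_3 = 57/28, σ_4 = 0.

3.8571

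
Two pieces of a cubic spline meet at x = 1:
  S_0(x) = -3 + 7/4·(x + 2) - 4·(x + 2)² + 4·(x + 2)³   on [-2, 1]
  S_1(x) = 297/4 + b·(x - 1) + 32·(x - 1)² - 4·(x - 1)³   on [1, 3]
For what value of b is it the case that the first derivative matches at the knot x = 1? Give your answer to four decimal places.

S_0'(x) = 7/4 - 8·(x + 2) + 12·(x + 2)², so S_0'(1) = 343/4. On the right, S_1'(1) = b, so b = 343/4.

85.7500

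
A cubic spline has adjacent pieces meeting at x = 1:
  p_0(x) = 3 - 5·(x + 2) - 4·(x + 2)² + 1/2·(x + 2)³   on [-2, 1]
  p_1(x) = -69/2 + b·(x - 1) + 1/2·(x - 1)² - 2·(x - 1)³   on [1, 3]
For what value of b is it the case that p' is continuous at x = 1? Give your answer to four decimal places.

-15.5000

p_0'(x) = -5 - 8·(x + 2) + 3/2·(x + 2)², so p_0'(1) = -31/2. On the right, p_1'(1) = b, so b = -31/2.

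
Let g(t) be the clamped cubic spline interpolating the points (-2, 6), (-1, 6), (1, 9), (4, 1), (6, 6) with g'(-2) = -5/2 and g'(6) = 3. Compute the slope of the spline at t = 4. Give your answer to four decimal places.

-0.1016

With M_i denoting the second derivative at x_i, h_i = 1, 2, 3, 2, and Δ_i = (y_(i+1) − y_i)/h_i = 0, 3/2, -8/3, 5/2:
  1·M_0 + 6·M_1 + 2·M_2 = 6(Δ_1 - Δ_0) = 9
  2·M_1 + 10·M_2 + 3·M_3 = 6(Δ_2 - Δ_1) = -25
  3·M_2 + 10·M_3 + 2·M_4 = 6(Δ_3 - Δ_2) = 31
Clamped end conditions give two more equations: 2h_0·M_0 + h_0·M_1 = 6(Δ_0 - g'(-2)) = 15 and h_3·M_3 + 2h_3·M_4 = 6(g'(6) - Δ_3) = 3.
Forward elimination and back-substitution give M_0 = 1798/273, M_1 = 499/273, M_2 = -2335/546, M_3 = 428/91, M_4 = -583/364.
On [4, 6], g'(t) = b_3 + 2c_3·(t - 4) + 3d_3·(t - 4)² with b_3 = Δ_3 - h_3(2M_3 + M_4)/6 = -37/364, c_3 = M_3/2 = 214/91, d_3 = (M_4 - M_3)/(6h_3) = -765/1456. So g'(4) = -37/364.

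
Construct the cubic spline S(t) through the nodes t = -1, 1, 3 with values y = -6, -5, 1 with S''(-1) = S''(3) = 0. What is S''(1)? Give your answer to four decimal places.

1.8750

With m_i denoting the second derivative at x_i, h_i = 2, 2, and Δ_i = (y_(i+1) − y_i)/h_i = 1/2, 3:
  2·m_0 + 8·m_1 + 2·m_2 = 6(Δ_1 - Δ_0) = 15
Natural end conditions: m_0 = m_2 = 0.
Solving the tridiagonal system: m_0 = 0, m_1 = 15/8, m_2 = 0.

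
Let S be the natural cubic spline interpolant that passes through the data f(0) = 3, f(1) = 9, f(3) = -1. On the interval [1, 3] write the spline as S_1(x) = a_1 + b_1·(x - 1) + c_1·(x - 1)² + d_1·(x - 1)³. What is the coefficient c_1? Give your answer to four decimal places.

-5.5000

Let M_i = S''(x_i). Step sizes h_i = 1, 2; slopes of the chords Δ_i = (y_(i+1) - y_i)/h_i = 6, -5.
  1·M_0 + 6·M_1 + 2·M_2 = 6(Δ_1 - Δ_0) = -66
Natural end conditions: M_0 = M_2 = 0.
Forward elimination and back-substitution give M_0 = 0, M_1 = -11, M_2 = 0.
On [1, 3], with S_1(x) = a_1 + b_1·(x - 1) + c_1·(x - 1)² + d_1·(x - 1)³: c_1 = M_1/2 = -11/2, d_1 = (M_2 - M_1)/(6h_1) = 11/12, b_1 = Δ_1 - h_1(2M_1 + M_2)/6 = 7/3.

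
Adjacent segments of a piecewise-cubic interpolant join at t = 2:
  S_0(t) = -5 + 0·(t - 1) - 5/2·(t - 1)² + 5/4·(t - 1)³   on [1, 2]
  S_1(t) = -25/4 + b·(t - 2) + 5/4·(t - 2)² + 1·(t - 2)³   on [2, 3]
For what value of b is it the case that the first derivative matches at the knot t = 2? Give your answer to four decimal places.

S_0'(t) = 0 - 5·(t - 1) + 15/4·(t - 1)², so S_0'(2) = -5/4. On the right, S_1'(2) = b, so b = -5/4.

-1.2500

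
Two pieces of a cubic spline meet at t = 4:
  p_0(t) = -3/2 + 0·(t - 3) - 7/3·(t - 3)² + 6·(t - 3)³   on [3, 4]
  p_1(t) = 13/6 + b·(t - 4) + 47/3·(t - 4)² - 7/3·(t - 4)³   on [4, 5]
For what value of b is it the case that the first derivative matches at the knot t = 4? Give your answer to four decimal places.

13.3333

p_0'(t) = 0 - 14/3·(t - 3) + 18·(t - 3)², so p_0'(4) = 40/3. On the right, p_1'(4) = b, so b = 40/3.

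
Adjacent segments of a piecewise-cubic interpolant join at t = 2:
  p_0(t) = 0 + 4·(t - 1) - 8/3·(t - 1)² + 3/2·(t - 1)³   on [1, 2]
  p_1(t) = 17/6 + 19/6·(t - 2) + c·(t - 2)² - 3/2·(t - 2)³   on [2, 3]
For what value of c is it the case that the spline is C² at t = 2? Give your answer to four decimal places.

p_0''(t) = -16/3 + 9·(t - 1), so p_0''(2) = 11/3. On the right, p_1''(2) = 2c, so c = 11/6.

1.8333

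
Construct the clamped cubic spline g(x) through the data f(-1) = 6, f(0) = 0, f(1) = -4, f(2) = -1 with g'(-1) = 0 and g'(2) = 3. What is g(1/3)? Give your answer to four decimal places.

Let M_i = g''(x_i). Step sizes h_i = 1, 1, 1; slopes of the chords Δ_i = (y_(i+1) - y_i)/h_i = -6, -4, 3.
  1·M_0 + 4·M_1 + 1·M_2 = 6(Δ_1 - Δ_0) = 12
  1·M_1 + 4·M_2 + 1·M_3 = 6(Δ_2 - Δ_1) = 42
Clamped end conditions give two more equations: 2h_0·M_0 + h_0·M_1 = 6(Δ_0 - g'(-1)) = -36 and h_2·M_2 + 2h_2·M_3 = 6(g'(2) - Δ_2) = 0.
Forward elimination and back-substitution give M_0 = -104/5, M_1 = 28/5, M_2 = 52/5, M_3 = -26/5.
On [0, 1], g(x) = 0 - 38/5·x + 14/5·x² + 4/5·x³.
With x = 1/3: g(1/3) = -296/135.

-2.1926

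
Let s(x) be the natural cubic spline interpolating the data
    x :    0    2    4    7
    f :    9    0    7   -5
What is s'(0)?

Let M_i = s''(x_i). Step sizes h_i = 2, 2, 3; slopes of the chords Δ_i = (y_(i+1) - y_i)/h_i = -9/2, 7/2, -4.
  2·M_0 + 8·M_1 + 2·M_2 = 6(Δ_1 - Δ_0) = 48
  2·M_1 + 10·M_2 + 3·M_3 = 6(Δ_2 - Δ_1) = -45
Natural end conditions: M_0 = M_3 = 0.
Solving the tridiagonal system: M_0 = 0, M_1 = 15/2, M_2 = -6, M_3 = 0.
On [0, 2], s'(x) = b_0 + 2c_0·x + 3d_0·x² with b_0 = Δ_0 - h_0(2M_0 + M_1)/6 = -7, c_0 = M_0/2 = 0, d_0 = (M_1 - M_0)/(6h_0) = 5/8. So s'(0) = -7.

-7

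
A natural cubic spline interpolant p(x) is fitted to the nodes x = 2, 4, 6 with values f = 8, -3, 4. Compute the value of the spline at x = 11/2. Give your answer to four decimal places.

With m_i denoting the second derivative at x_i, h_i = 2, 2, and Δ_i = (y_(i+1) − y_i)/h_i = -11/2, 7/2:
  2·m_0 + 8·m_1 + 2·m_2 = 6(Δ_1 - Δ_0) = 54
Natural end conditions: m_0 = m_2 = 0.
Forward elimination and back-substitution give m_0 = 0, m_1 = 27/4, m_2 = 0.
On [4, 6], p(x) = -3 - 1·(x - 4) + 27/8·(x - 4)² - 9/16·(x - 4)³.
With (x - 4) = 3/2: p(11/2) = 153/128.

1.1953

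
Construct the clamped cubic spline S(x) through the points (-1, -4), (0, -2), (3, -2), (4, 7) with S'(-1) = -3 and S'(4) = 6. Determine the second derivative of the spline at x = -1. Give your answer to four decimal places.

19.1429

Put m_i = S'' at the i-th knot. Here h = (1, 3, 1) and Δ = (2, 0, 9), so the interior equations h_(i-1)·m_(i-1) + 2(h_(i-1)+h_i)·m_i + h_i·m_(i+1) = 6(Δ_i − Δ_(i-1)) read
  1·m_0 + 8·m_1 + 3·m_2 = 6(Δ_1 - Δ_0) = -12
  3·m_1 + 8·m_2 + 1·m_3 = 6(Δ_2 - Δ_1) = 54
Clamped end conditions give two more equations: 2h_0·m_0 + h_0·m_1 = 6(Δ_0 - S'(-1)) = 30 and h_2·m_2 + 2h_2·m_3 = 6(S'(4) - Δ_2) = -18.
Solving: m_0 = 134/7, m_1 = -58/7, m_2 = 82/7, m_3 = -104/7.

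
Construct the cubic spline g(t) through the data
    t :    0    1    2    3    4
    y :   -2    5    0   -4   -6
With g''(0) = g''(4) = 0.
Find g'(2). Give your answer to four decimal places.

With σ_i denoting the second derivative at x_i, h_i = 1, 1, 1, 1, and Δ_i = (y_(i+1) − y_i)/h_i = 7, -5, -4, -2:
  1·σ_0 + 4·σ_1 + 1·σ_2 = 6(Δ_1 - Δ_0) = -72
  1·σ_1 + 4·σ_2 + 1·σ_3 = 6(Δ_2 - Δ_1) = 6
  1·σ_2 + 4·σ_3 + 1·σ_4 = 6(Δ_3 - Δ_2) = 12
Natural end conditions: σ_0 = σ_4 = 0.
Forward elimination and back-substitution give σ_0 = 0, σ_1 = -39/2, σ_2 = 6, σ_3 = 3/2, σ_4 = 0.
On [2, 3], g'(t) = b_2 + 2c_2·(t - 2) + 3d_2·(t - 2)² with b_2 = Δ_2 - h_2(2σ_2 + σ_3)/6 = -25/4, c_2 = σ_2/2 = 3, d_2 = (σ_3 - σ_2)/(6h_2) = -3/4. So g'(2) = -25/4.

-6.2500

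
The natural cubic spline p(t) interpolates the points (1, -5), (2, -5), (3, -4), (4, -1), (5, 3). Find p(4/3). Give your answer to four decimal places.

-5.0423

With m_i denoting the second derivative at x_i, h_i = 1, 1, 1, 1, and Δ_i = (y_(i+1) − y_i)/h_i = 0, 1, 3, 4:
  1·m_0 + 4·m_1 + 1·m_2 = 6(Δ_1 - Δ_0) = 6
  1·m_1 + 4·m_2 + 1·m_3 = 6(Δ_2 - Δ_1) = 12
  1·m_2 + 4·m_3 + 1·m_4 = 6(Δ_3 - Δ_2) = 6
Natural end conditions: m_0 = m_4 = 0.
Solving the tridiagonal system: m_0 = 0, m_1 = 6/7, m_2 = 18/7, m_3 = 6/7, m_4 = 0.
On [1, 2], p(t) = -5 - 1/7·(t - 1) + 0·(t - 1)² + 1/7·(t - 1)³.
With (t - 1) = 1/3: p(4/3) = -953/189.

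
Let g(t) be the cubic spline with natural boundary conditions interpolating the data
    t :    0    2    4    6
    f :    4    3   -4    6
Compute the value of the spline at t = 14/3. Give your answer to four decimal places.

Put M_i = g'' at the i-th knot. Here h = (2, 2, 2) and Δ = (-1/2, -7/2, 5), so the interior equations h_(i-1)·M_(i-1) + 2(h_(i-1)+h_i)·M_i + h_i·M_(i+1) = 6(Δ_i − Δ_(i-1)) read
  2·M_0 + 8·M_1 + 2·M_2 = 6(Δ_1 - Δ_0) = -18
  2·M_1 + 8·M_2 + 2·M_3 = 6(Δ_2 - Δ_1) = 51
Natural end conditions: M_0 = M_3 = 0.
Hence M_0 = 0, M_1 = -41/10, M_2 = 37/5, M_3 = 0.
On [4, 6], g(t) = -4 + 1/15·(t - 4) + 37/10·(t - 4)² - 37/60·(t - 4)³.
With (t - 4) = 2/3: g(14/3) = -202/81.

-2.4938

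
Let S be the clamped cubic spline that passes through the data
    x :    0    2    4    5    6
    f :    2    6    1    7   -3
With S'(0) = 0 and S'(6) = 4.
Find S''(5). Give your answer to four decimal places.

Let M_i = S''(x_i). Step sizes h_i = 2, 2, 1, 1; slopes of the chords Δ_i = (y_(i+1) - y_i)/h_i = 2, -5/2, 6, -10.
  2·M_0 + 8·M_1 + 2·M_2 = 6(Δ_1 - Δ_0) = -27
  2·M_1 + 6·M_2 + 1·M_3 = 6(Δ_2 - Δ_1) = 51
  1·M_2 + 4·M_3 + 1·M_4 = 6(Δ_3 - Δ_2) = -96
Clamped end conditions give two more equations: 2h_0·M_0 + h_0·M_1 = 6(Δ_0 - S'(0)) = 12 and h_3·M_3 + 2h_3·M_4 = 6(S'(6) - Δ_3) = 84.
Solving: M_0 = 683/84, M_1 = -431/42, M_2 = 233/12, M_3 = -1889/42, M_4 = 5417/84.

-44.9762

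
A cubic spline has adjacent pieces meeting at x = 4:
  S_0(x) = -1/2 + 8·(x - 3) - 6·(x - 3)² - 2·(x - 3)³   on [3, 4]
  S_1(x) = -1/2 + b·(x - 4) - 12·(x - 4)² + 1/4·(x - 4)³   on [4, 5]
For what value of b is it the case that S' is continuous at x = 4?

S_0'(x) = 8 - 12·(x - 3) - 6·(x - 3)², so S_0'(4) = -10. On the right, S_1'(4) = b, so b = -10.

-10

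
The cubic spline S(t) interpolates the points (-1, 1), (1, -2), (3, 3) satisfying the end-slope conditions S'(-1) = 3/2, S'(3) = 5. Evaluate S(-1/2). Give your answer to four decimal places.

Let M_i = S''(x_i). Step sizes h_i = 2, 2; slopes of the chords Δ_i = (y_(i+1) - y_i)/h_i = -3/2, 5/2.
  2·M_0 + 8·M_1 + 2·M_2 = 6(Δ_1 - Δ_0) = 24
Clamped end conditions give two more equations: 2h_0·M_0 + h_0·M_1 = 6(Δ_0 - S'(-1)) = -18 and h_1·M_1 + 2h_1·M_2 = 6(S'(3) - Δ_1) = 15.
Solving the tridiagonal system: M_0 = -53/8, M_1 = 17/4, M_2 = 13/8.
On [-1, 1], S(t) = 1 + 3/2·(t + 1) - 53/16·(t + 1)² + 29/32·(t + 1)³.
With (t + 1) = 1/2: S(-1/2) = 265/256.

1.0352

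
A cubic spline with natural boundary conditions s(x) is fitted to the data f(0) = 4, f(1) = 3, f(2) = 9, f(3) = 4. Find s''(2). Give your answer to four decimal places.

With M_i denoting the second derivative at x_i, h_i = 1, 1, 1, and Δ_i = (y_(i+1) − y_i)/h_i = -1, 6, -5:
  1·M_0 + 4·M_1 + 1·M_2 = 6(Δ_1 - Δ_0) = 42
  1·M_1 + 4·M_2 + 1·M_3 = 6(Δ_2 - Δ_1) = -66
Natural end conditions: M_0 = M_3 = 0.
Solving the tridiagonal system: M_0 = 0, M_1 = 78/5, M_2 = -102/5, M_3 = 0.

-20.4000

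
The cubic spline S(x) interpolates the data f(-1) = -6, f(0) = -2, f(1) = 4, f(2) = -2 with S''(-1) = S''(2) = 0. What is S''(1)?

With M_i denoting the second derivative at x_i, h_i = 1, 1, 1, and Δ_i = (y_(i+1) − y_i)/h_i = 4, 6, -6:
  1·M_0 + 4·M_1 + 1·M_2 = 6(Δ_1 - Δ_0) = 12
  1·M_1 + 4·M_2 + 1·M_3 = 6(Δ_2 - Δ_1) = -72
Natural end conditions: M_0 = M_3 = 0.
Forward elimination and back-substitution give M_0 = 0, M_1 = 8, M_2 = -20, M_3 = 0.

-20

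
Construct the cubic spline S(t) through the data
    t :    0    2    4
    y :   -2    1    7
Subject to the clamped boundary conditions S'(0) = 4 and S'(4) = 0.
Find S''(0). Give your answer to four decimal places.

Put m_i = S'' at the i-th knot. Here h = (2, 2) and Δ = (3/2, 3), so the interior equations h_(i-1)·m_(i-1) + 2(h_(i-1)+h_i)·m_i + h_i·m_(i+1) = 6(Δ_i − Δ_(i-1)) read
  2·m_0 + 8·m_1 + 2·m_2 = 6(Δ_1 - Δ_0) = 9
Clamped end conditions give two more equations: 2h_0·m_0 + h_0·m_1 = 6(Δ_0 - S'(0)) = -15 and h_1·m_1 + 2h_1·m_2 = 6(S'(4) - Δ_1) = -18.
Solving the tridiagonal system: m_0 = -47/8, m_1 = 17/4, m_2 = -53/8.

-5.8750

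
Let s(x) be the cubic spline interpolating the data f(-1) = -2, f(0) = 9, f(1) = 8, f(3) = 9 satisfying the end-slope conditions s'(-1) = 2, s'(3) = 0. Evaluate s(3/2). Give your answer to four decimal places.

7.2102

Put σ_i = s'' at the i-th knot. Here h = (1, 1, 2) and Δ = (11, -1, 1/2), so the interior equations h_(i-1)·σ_(i-1) + 2(h_(i-1)+h_i)·σ_i + h_i·σ_(i+1) = 6(Δ_i − Δ_(i-1)) read
  1·σ_0 + 4·σ_1 + 1·σ_2 = 6(Δ_1 - Δ_0) = -72
  1·σ_1 + 6·σ_2 + 2·σ_3 = 6(Δ_2 - Δ_1) = 9
Clamped end conditions give two more equations: 2h_0·σ_0 + h_0·σ_1 = 6(Δ_0 - s'(-1)) = 54 and h_2·σ_2 + 2h_2·σ_3 = 6(s'(3) - Δ_2) = -3.
Forward elimination and back-substitution give σ_0 = 931/22, σ_1 = -337/11, σ_2 = 181/22, σ_3 = -107/22.
On [1, 3], s(x) = 8 - 37/11·(x - 1) + 181/44·(x - 1)² - 12/11·(x - 1)³.
With (x - 1) = 1/2: s(3/2) = 1269/176.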